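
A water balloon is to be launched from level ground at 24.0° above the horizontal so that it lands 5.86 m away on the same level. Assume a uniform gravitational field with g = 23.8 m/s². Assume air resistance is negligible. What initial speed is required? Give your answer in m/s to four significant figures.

From R = (v₀² / g) sin 2θ: v₀ = √(gR / sin 2θ).
v₀ = √(23.8 × 5.86 / sin 48.00°) = √(139.5 / 0.7431) = √187.67 = 13.70 m/s.

13.70 m/s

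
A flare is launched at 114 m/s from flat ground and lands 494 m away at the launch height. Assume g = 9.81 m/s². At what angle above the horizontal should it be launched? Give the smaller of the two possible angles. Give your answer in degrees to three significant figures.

From R = (v₀²/g) sin 2θ: sin 2θ = 9.81 × 494 / 12996 = 0.3729.
2θ = 21.89° or 180° − 21.89° = 158.1°, so θ = 10.95° or 79.05°.
The smaller angle is 10.95°.

10.9°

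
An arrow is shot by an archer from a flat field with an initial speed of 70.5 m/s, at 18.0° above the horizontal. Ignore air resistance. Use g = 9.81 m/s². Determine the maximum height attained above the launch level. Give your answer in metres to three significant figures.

Horizontal component vₓ = 70.50 cos 18.0° = 67.05 m/s; vertical v_y0 = 70.50 sin 18.0° = 21.79 m/s.
At the apex v_y = 0, so H = v_y0²/(2g) = 21.79²/19.62 = 24.19 m.

24.2 m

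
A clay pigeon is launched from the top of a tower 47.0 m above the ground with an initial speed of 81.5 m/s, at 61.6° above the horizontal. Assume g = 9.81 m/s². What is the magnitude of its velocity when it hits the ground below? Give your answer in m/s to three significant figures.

87.0 m/s

Horizontal component vₓ = 81.50 cos 61.6° = 38.76 m/s; vertical v_y0 = 81.50 sin 61.6° = 71.69 m/s.
The projectile lands when y = 47.0 + (71.69) t − ½·9.81·t² = 0. Positive root: t = (71.69 + √(71.69² + 2·9.81·47.0)) / 9.81 = (71.69 + 77.86) / 9.81 = 15.24 s.
Vertical velocity at impact: v_y = v_y0 − g t = 71.69 − 9.81 × 15.24 = −77.86 m/s.
Speed: |v| = √(vₓ² + v_y²) = √(38.76² + 77.86²) = 86.97 m/s.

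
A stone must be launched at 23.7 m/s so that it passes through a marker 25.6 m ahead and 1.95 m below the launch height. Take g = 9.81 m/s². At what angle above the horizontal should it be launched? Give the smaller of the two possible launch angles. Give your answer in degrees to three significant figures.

Trajectory: y = x tanθ − g x² (1 + tan²θ)/(2v₀²). With x = 25.6, y = −1.95, v₀ = 23.7, g = 9.81:
5.723 tan²θ − 25.6 tanθ + (3.773) = 0.
tanθ = [25.6 ± √(25.6² − 4 × 5.723 × (3.773))] / (2 × 5.723) = (25.6 ± 23.85) / 11.45, giving tanθ = 0.1526 or 4.321.
θ = 8.676° or 76.97°; the smaller is 8.676°.

8.68°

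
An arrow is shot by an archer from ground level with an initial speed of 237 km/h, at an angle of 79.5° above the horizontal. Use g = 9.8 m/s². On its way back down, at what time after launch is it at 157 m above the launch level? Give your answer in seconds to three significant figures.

10.0 s

Convert: 237 km/h = 237/3.6 = 65.83 m/s.
Resolve: vₓ = 65.83 cos 79.5° = 12.00 m/s and v_y0 = 65.83 sin 79.5° = 64.73 m/s.
Require v_y0 t − ½ g t² = 157, i.e. 4.900 t² − 64.73 t + 157 = 0.
t = [64.73 ± √(64.73² − 2·9.80·157)] / 9.80 = (64.73 ± 33.36) / 9.80, so t = 3.201 s or t = 10.01 s.
The descending-branch root is 10.01 s.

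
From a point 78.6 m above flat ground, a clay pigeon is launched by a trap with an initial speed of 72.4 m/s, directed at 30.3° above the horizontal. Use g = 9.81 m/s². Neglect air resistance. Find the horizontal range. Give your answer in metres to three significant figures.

Components: vₓ = 72.40 cos 30.3° = 62.51 m/s, v_y0 = 72.40 sin 30.3° = 36.53 m/s.
The projectile lands when y = 78.6 + (36.53) t − ½·9.81·t² = 0. Positive root: t = (36.53 + √(36.53² + 2·9.81·78.6)) / 9.81 = (36.53 + 53.63) / 9.81 = 9.191 s.
Horizontal distance: R = vₓ t = 62.51 × 9.191 = 574.5 m.

575 m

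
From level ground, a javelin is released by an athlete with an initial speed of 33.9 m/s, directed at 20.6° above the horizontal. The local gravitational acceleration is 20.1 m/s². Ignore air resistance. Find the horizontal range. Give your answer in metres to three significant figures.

37.7 m

vₓ = 33.90 cos 20.6° = 31.73 m/s; v_y0 = 33.90 sin 20.6° = 11.93 m/s.
Flight time T = 2 v_y0 / g = 1.187 s.
Horizontal distance R = vₓ T = 31.73 × 1.187 = 37.66 m.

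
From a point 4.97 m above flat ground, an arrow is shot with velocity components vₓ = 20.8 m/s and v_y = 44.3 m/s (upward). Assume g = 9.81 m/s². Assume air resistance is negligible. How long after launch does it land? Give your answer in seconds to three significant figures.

9.14 s

With up positive and y = 0 at the ground: y(t) = 4.97 + (44.30) t − 4.905 t². Setting y = 0 and taking the positive root: t = [44.30 + √(44.30² + 2·9.81·4.97)] / 9.81 = (44.30 + 45.39) / 9.81 = 9.142 s.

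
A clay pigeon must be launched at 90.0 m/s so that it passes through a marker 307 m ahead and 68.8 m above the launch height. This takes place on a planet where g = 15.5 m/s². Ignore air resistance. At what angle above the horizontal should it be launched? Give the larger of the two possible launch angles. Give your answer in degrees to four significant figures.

Trajectory: y = x tanθ − g x² (1 + tan²θ)/(2v₀²). With x = 307, y = 68.8, v₀ = 90.0, g = 15.5:
90.18 tan²θ − 307 tanθ + (159.0) = 0.
tanθ = [307 ± √(307² − 4 × 90.18 × (159.0))] / (2 × 90.18) = (307 ± 192.1) / 180.4, giving tanθ = 0.6370 or 2.767.
θ = 32.50° or 70.13°; the larger is 70.13°.

70.13°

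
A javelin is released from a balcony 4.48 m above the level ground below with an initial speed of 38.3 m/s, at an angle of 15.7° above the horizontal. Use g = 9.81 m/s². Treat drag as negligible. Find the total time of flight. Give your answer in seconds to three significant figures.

2.48 s

Resolve: vₓ = 38.30 cos 15.7° = 36.87 m/s and v_y0 = 38.30 sin 15.7° = 10.36 m/s.
With up positive and y = 0 at the ground: y(t) = 4.48 + (10.36) t − 4.905 t². Setting y = 0 and taking the positive root: t = [10.36 + √(10.36² + 2·9.81·4.48)] / 9.81 = (10.36 + 13.98) / 9.81 = 2.481 s.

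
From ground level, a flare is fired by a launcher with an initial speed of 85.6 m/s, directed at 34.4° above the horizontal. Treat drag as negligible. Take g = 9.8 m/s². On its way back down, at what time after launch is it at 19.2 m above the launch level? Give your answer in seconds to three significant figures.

9.46 s

vₓ = 85.60 cos 34.4° = 70.63 m/s; v_y0 = 85.60 sin 34.4° = 48.36 m/s.
Height y(t) = 48.36 t − 4.900 t² = 19.2 gives 4.900 t² − 48.36 t + 19.2 = 0.
Quadratic formula: t = (48.36 ± √1962.5) / 9.80 = (48.36 ± 44.30) / 9.80 → t = 0.4144 s or 9.455 s.
The descending-branch root is 9.455 s.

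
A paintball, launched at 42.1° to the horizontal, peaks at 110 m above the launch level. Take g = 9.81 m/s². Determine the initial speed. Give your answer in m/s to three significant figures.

69.3 m/s

At the peak v_y = 0, so v_y0 = √(2gH) = √(2 × 9.81 × 110) = 46.46 m/s.
v_y0 = v₀ sin θ ⇒ v₀ = 46.46 / sin 42.1° = 69.29 m/s.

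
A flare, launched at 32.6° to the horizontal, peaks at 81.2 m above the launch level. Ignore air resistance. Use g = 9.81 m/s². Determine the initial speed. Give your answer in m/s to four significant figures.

At the peak v_y = 0, so v_y0 = √(2gH) = √(2 × 9.81 × 81.2) = 39.91 m/s.
v_y0 = v₀ sin θ ⇒ v₀ = 39.91 / sin 32.6° = 74.08 m/s.

74.08 m/s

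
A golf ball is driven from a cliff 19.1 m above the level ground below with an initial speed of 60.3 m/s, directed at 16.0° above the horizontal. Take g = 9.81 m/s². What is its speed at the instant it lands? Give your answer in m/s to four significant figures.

Resolve: vₓ = 60.30 cos 16.0° = 57.96 m/s and v_y0 = 60.30 sin 16.0° = 16.62 m/s.
Vertical motion (up positive, ground at y = 0): 4.905 t² − (16.62) t − 19.1 = 0, so t = (16.62 + √(16.62² + 2·9.81·19.1)) / 9.81 = (16.62 + 25.51) / 9.81 = 4.295 s.
Vertical velocity at impact: v_y = v_y0 − g t = 16.62 − 9.81 × 4.295 = −25.51 m/s.
Speed: |v| = √(vₓ² + v_y²) = √(57.96² + 25.51²) = 63.33 m/s.

63.33 m/s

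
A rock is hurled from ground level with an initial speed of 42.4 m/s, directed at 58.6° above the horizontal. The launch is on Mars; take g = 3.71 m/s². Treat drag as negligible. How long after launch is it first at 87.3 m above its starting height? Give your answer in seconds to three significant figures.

vₓ = 42.40 cos 58.6° = 22.09 m/s; v_y0 = 42.40 sin 58.6° = 36.19 m/s.
Set y = v_y0 t − ½ g t² = 87.3: 1.855 t² − 36.19 t + 87.3 = 0.
t = [36.19 ± √(36.19² − 2·3.71·87.3)] / 3.71 = (36.19 ± 25.73) / 3.71, so t = 2.820 s or t = 16.69 s.
The first (ascending) time is 2.820 s.

2.82 s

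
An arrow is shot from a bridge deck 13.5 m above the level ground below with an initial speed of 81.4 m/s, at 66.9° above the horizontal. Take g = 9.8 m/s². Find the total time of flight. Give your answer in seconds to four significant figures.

15.46 s

vₓ = 81.40 cos 66.9° = 31.94 m/s; v_y0 = 81.40 sin 66.9° = 74.87 m/s.
Vertical motion (up positive, ground at y = 0): 4.900 t² − (74.87) t − 13.5 = 0, so t = (74.87 + √(74.87² + 2·9.80·13.5)) / 9.80 = (74.87 + 76.62) / 9.80 = 15.46 s.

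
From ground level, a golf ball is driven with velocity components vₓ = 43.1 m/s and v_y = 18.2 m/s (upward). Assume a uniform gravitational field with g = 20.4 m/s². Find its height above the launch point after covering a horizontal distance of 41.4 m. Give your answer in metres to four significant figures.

x = vₓ t ⇒ t = 41.4/43.10 = 0.9606 s.
Height: y = v_y0 t − ½ g t² = 18.20 × 0.9606 − 10.20 × 0.9606² = 17.48 − 9.411 = 8.071 m.

8.071 m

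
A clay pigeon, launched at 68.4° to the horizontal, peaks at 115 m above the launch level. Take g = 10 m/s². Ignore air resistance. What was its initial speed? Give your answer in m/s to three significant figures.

51.6 m/s

At the peak v_y = 0, so v_y0 = √(2gH) = √(2 × 10.0 × 115) = 47.96 m/s.
v_y0 = v₀ sin θ ⇒ v₀ = 47.96 / sin 68.4° = 51.58 m/s.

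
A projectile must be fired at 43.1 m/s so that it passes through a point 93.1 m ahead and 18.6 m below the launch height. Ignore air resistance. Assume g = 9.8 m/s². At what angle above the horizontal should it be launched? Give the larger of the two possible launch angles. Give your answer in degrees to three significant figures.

76.0°

Trajectory: y = x tanθ − g x² (1 + tan²θ)/(2v₀²). With x = 93.1, y = −18.6, v₀ = 43.1, g = 9.80:
22.86 tan²θ − 93.1 tanθ + (4.263) = 0.
tanθ = [93.1 ± √(93.1² − 4 × 22.86 × (4.263))] / (2 × 22.86) = (93.1 ± 90.98) / 45.73, giving tanθ = 0.04632 or 4.026.
θ = 2.652° or 76.05°; the larger is 76.05°.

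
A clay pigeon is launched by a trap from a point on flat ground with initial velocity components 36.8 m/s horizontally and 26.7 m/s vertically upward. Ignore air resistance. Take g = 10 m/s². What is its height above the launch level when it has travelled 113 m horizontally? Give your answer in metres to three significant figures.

Time to reach x = 113 m: t = x/vₓ = 113/36.80 = 3.071 s.
Height: y = v_y0 t − ½ g t² = 26.70 × 3.071 − 5.000 × 3.071² = 81.99 − 47.14 = 34.84 m.

34.8 m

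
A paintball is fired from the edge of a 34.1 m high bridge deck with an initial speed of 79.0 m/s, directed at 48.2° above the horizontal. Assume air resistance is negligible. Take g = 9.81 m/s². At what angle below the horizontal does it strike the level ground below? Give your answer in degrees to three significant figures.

50.7°

vₓ = 79.00 cos 48.2° = 52.66 m/s; v_y0 = 79.00 sin 48.2° = 58.89 m/s.
The projectile lands when y = 34.1 + (58.89) t − ½·9.81·t² = 0. Positive root: t = (58.89 + √(58.89² + 2·9.81·34.1)) / 9.81 = (58.89 + 64.32) / 9.81 = 12.56 s.
At impact: v_y = v_y0 − g t = −64.32 m/s; vₓ = 52.66 m/s.
Angle below horizontal: arctan(|v_y|/vₓ) = arctan(64.32/52.66) = 50.70°.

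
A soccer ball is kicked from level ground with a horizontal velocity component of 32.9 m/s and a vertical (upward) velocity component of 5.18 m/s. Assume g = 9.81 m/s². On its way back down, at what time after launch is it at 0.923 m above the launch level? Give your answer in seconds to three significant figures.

0.829 s

Set y = v_y0 t − ½ g t² = 0.923: 4.905 t² − 5.180 t + 0.923 = 0.
t = [5.180 ± √(5.180² − 2·9.81·0.923)] / 9.81 = (5.180 ± 2.953) / 9.81, so t = 0.2270 s or t = 0.8291 s.
The descending-branch root is 0.8291 s.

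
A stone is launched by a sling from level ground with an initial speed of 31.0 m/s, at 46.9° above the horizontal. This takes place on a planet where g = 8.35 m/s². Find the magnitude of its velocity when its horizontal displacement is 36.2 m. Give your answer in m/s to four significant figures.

Resolve: vₓ = 31.00 cos 46.9° = 21.18 m/s and v_y0 = 31.00 sin 46.9° = 22.64 m/s.
x = vₓ t ⇒ t = 36.2/21.18 = 1.709 s.
Vertical velocity there: v_y = v_y0 − g t = 22.64 − 8.35 × 1.709 = 8.365 m/s.
Speed: √(vₓ² + v_y²) = √(21.18² + 8.365²) = 22.77 m/s.

22.77 m/s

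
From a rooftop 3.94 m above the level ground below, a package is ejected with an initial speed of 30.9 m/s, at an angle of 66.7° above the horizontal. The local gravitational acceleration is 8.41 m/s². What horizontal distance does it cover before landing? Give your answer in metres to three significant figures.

84.2 m

Resolve: vₓ = 30.90 cos 66.7° = 12.22 m/s and v_y0 = 30.90 sin 66.7° = 28.38 m/s.
The projectile lands when y = 3.94 + (28.38) t − ½·8.41·t² = 0. Positive root: t = (28.38 + √(28.38² + 2·8.41·3.94)) / 8.41 = (28.38 + 29.52) / 8.41 = 6.885 s.
Horizontal distance: R = vₓ t = 12.22 × 6.885 = 84.15 m.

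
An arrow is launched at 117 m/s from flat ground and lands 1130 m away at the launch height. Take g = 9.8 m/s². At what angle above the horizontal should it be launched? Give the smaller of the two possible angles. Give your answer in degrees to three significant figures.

R = v₀² sin 2θ / g gives sin 2θ = gR/v₀² = 9.80·1130/117² = 0.8090.
2θ = 54.00° or 180° − 54.00° = 126.0°, so θ = 27.00° or 63.00°.
The smaller angle is 27.00°.

27.0°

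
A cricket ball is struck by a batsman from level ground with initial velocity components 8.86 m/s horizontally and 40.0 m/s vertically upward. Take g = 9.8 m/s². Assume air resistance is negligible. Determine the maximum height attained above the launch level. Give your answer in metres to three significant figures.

Peak height H = v_y0² / (2g) = 1600.0 / 19.60 = 81.63 m.

81.6 m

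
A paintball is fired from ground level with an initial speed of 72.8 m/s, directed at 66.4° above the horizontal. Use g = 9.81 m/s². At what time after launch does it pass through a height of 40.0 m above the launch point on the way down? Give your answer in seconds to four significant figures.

Components: vₓ = 72.80 cos 66.4° = 29.15 m/s, v_y0 = 72.80 sin 66.4° = 66.71 m/s.
Set y = v_y0 t − ½ g t² = 40.0: 4.905 t² − 66.71 t + 40.0 = 0.
Quadratic formula: t = (66.71 ± √3665.6) / 9.81 = (66.71 ± 60.54) / 9.81 → t = 0.6287 s or 12.97 s.
The descending-branch root is 12.97 s.

12.97 s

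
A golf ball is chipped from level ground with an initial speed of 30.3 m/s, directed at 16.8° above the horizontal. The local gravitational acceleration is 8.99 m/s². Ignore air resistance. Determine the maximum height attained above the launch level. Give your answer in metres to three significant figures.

vₓ = 30.30 cos 16.8° = 29.01 m/s; v_y0 = 30.30 sin 16.8° = 8.758 m/s.
Peak height H = v_y0² / (2g) = 76.697 / 17.98 = 4.266 m.

4.27 m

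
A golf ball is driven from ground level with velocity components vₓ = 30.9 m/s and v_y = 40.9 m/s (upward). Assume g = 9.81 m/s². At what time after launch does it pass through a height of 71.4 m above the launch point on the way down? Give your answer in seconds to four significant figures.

5.850 s

Set y = v_y0 t − ½ g t² = 71.4: 4.905 t² − 40.90 t + 71.4 = 0.
Quadratic formula: t = (40.90 ± √271.94) / 9.81 = (40.90 ± 16.49) / 9.81 → t = 2.488 s or 5.850 s.
The descending-branch root is 5.850 s.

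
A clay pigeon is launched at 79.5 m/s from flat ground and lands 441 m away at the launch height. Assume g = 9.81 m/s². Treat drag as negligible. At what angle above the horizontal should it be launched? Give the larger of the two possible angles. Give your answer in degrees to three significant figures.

68.4°

Level-ground range R = v₀² sin(2θ)/g ⇒ sin(2θ) = gR/v₀² = 9.81 × 441 / 79.5² = 0.6845.
2θ = 43.20° or 180° − 43.20° = 136.8°, so θ = 21.60° or 68.40°.
The larger angle is 68.40°.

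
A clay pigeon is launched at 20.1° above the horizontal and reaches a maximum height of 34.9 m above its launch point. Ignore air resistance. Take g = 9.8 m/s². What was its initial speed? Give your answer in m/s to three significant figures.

76.1 m/s

At the peak v_y = 0, so v_y0 = √(2gH) = √(2 × 9.80 × 34.9) = 26.15 m/s.
v_y0 = v₀ sin θ ⇒ v₀ = 26.15 / sin 20.1° = 76.10 m/s.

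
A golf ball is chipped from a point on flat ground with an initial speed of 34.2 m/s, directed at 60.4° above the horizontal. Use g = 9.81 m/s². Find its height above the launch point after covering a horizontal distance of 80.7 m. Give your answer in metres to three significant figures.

30.1 m

Resolve: vₓ = 34.20 cos 60.4° = 16.89 m/s and v_y0 = 34.20 sin 60.4° = 29.74 m/s.
At x = 80.7 m, t = x/vₓ = 80.7/16.89 = 4.777 s.
Height: y = v_y0 t − ½ g t² = 29.74 × 4.777 − 4.905 × 4.777² = 142.1 − 111.9 = 30.12 m.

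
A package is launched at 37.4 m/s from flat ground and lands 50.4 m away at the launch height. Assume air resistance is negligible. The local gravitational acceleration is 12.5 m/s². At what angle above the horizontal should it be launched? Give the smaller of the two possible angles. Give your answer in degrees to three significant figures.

Level-ground range R = v₀² sin(2θ)/g ⇒ sin(2θ) = gR/v₀² = 12.5 × 50.4 / 37.4² = 0.4504.
2θ = 26.77° or 180° − 26.77° = 153.2°, so θ = 13.38° or 76.62°.
The smaller angle is 13.38°.

13.4°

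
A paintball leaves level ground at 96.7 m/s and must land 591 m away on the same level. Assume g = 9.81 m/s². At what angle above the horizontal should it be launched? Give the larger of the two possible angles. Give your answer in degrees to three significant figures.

70.8°

From R = (v₀²/g) sin 2θ: sin 2θ = 9.81 × 591 / 9350.9 = 0.6200.
2θ = 38.32° or 180° − 38.32° = 141.7°, so θ = 19.16° or 70.84°.
The larger angle is 70.84°.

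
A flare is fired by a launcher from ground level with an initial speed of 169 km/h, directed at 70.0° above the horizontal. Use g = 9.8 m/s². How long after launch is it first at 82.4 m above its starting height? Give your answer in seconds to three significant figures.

Convert: 169 km/h = 169/3.6 = 46.94 m/s.
Horizontal component vₓ = 46.94 cos 70.0° = 16.06 m/s; vertical v_y0 = 46.94 sin 70.0° = 44.11 m/s.
Height y(t) = 44.11 t − 4.900 t² = 82.4 gives 4.900 t² − 44.11 t + 82.4 = 0.
Quadratic formula: t = (44.11 ± √330.95) / 9.80 = (44.11 ± 18.19) / 9.80 → t = 2.645 s or 6.358 s.
The first (ascending) time is 2.645 s.

2.65 s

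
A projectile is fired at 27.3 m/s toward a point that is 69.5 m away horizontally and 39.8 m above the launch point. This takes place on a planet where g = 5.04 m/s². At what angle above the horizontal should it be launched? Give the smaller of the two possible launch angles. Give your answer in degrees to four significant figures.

Trajectory: y = x tanθ − g x² (1 + tan²θ)/(2v₀²). With x = 69.5, y = 39.8, v₀ = 27.3, g = 5.04:
16.33 tan²θ − 69.5 tanθ + (56.13) = 0.
tanθ = [69.5 ± √(69.5² − 4 × 16.33 × (56.13))] / (2 × 16.33) = (69.5 ± 34.11) / 32.66, giving tanθ = 1.084 or 3.172.
θ = 47.30° or 72.50°; the smaller is 47.30°.

47.30°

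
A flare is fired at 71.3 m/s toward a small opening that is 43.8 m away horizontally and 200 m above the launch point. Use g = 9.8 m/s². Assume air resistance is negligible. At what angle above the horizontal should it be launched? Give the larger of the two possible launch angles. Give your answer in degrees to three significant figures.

86.7°

Trajectory: y = x tanθ − g x² (1 + tan²θ)/(2v₀²). With x = 43.8, y = 200, v₀ = 71.3, g = 9.80:
1.849 tan²θ − 43.8 tanθ + (201.8) = 0.
tanθ = [43.8 ± √(43.8² − 4 × 1.849 × (201.8))] / (2 × 1.849) = (43.8 ± 20.63) / 3.698, giving tanθ = 6.266 or 17.42.
θ = 80.93° or 86.71°; the larger is 86.71°.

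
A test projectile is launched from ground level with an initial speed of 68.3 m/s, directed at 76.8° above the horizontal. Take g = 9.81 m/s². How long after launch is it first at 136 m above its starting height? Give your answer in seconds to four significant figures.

2.510 s

Resolve: vₓ = 68.30 cos 76.8° = 15.60 m/s and v_y0 = 68.30 sin 76.8° = 66.50 m/s.
Set y = v_y0 t − ½ g t² = 136: 4.905 t² − 66.50 t + 136 = 0.
Quadratic formula: t = (66.50 ± √1753.3) / 9.81 = (66.50 ± 41.87) / 9.81 → t = 2.510 s or 11.05 s.
The first (ascending) time is 2.510 s.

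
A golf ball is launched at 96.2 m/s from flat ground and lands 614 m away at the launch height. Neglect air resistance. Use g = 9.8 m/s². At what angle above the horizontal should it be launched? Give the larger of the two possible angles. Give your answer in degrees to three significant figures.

Level-ground range R = v₀² sin(2θ)/g ⇒ sin(2θ) = gR/v₀² = 9.80 × 614 / 96.2² = 0.6502.
2θ = 40.56° or 180° − 40.56° = 139.4°, so θ = 20.28° or 69.72°.
The larger angle is 69.72°.

69.7°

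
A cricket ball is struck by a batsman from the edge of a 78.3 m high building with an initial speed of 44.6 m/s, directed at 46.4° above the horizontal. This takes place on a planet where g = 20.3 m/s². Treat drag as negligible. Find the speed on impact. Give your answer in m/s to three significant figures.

71.9 m/s

Horizontal component vₓ = 44.60 cos 46.4° = 30.76 m/s; vertical v_y0 = 44.60 sin 46.4° = 32.30 m/s.
The projectile lands when y = 78.3 + (32.30) t − ½·20.3·t² = 0. Positive root: t = (32.30 + √(32.30² + 2·20.3·78.3)) / 20.3 = (32.30 + 64.98) / 20.3 = 4.792 s.
Vertical velocity at impact: v_y = v_y0 − g t = 32.30 − 20.3 × 4.792 = −64.98 m/s.
Speed: |v| = √(vₓ² + v_y²) = √(30.76² + 64.98²) = 71.89 m/s.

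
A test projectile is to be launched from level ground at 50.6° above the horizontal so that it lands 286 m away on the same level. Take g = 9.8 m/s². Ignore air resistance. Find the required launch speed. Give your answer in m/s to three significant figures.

Level-ground range: R = v₀² sin(2θ)/g, so v₀ = √(gR / sin 2θ).
v₀ = √(9.80 × 286 / sin 101.2°) = √(2803 / 0.9810) = √2857.2 = 53.45 m/s.

53.5 m/s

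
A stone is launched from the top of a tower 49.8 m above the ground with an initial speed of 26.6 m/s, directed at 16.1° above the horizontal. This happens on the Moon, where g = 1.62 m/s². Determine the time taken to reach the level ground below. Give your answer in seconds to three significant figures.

vₓ = 26.60 cos 16.1° = 25.56 m/s; v_y0 = 26.60 sin 16.1° = 7.377 m/s.
The projectile lands when y = 49.8 + (7.377) t − ½·1.62·t² = 0. Positive root: t = (7.377 + √(7.377² + 2·1.62·49.8)) / 1.62 = (7.377 + 14.69) / 1.62 = 13.62 s.

13.6 s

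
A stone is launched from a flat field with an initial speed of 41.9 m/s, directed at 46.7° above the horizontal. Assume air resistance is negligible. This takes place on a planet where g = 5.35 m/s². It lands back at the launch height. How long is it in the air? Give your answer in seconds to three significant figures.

Resolve: vₓ = 41.90 cos 46.7° = 28.74 m/s and v_y0 = 41.90 sin 46.7° = 30.49 m/s.
Time of flight on level ground: T = 2 v_y0 / g = 2 × 30.49 / 5.35 = 11.40 s.

11.4 s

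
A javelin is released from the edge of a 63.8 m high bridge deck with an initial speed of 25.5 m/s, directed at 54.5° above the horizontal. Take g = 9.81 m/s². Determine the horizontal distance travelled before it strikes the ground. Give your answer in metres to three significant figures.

Components: vₓ = 25.50 cos 54.5° = 14.81 m/s, v_y0 = 25.50 sin 54.5° = 20.76 m/s.
With up positive and y = 0 at the ground: y(t) = 63.8 + (20.76) t − 4.905 t². Setting y = 0 and taking the positive root: t = [20.76 + √(20.76² + 2·9.81·63.8)] / 9.81 = (20.76 + 41.02) / 9.81 = 6.298 s.
Horizontal distance: R = vₓ t = 14.81 × 6.298 = 93.26 m.

93.3 m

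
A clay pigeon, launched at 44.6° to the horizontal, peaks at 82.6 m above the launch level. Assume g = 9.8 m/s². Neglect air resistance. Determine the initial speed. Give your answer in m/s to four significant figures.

At the peak v_y = 0, so v_y0 = √(2gH) = √(2 × 9.80 × 82.6) = 40.24 m/s.
v_y0 = v₀ sin θ ⇒ v₀ = 40.24 / sin 44.6° = 57.30 m/s.

57.30 m/s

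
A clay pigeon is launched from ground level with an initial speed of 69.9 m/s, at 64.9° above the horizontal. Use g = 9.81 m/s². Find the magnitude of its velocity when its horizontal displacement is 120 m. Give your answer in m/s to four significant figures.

vₓ = 69.90 cos 64.9° = 29.65 m/s; v_y0 = 69.90 sin 64.9° = 63.30 m/s.
Time to reach x = 120 m: t = x/vₓ = 120/29.65 = 4.047 s.
Vertical velocity there: v_y = v_y0 − g t = 63.30 − 9.81 × 4.047 = 23.60 m/s.
Speed: √(vₓ² + v_y²) = √(29.65² + 23.60²) = 37.90 m/s.

37.90 m/s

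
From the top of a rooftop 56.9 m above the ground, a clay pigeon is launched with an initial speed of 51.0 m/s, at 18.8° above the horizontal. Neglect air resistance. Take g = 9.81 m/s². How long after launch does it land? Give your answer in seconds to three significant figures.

5.47 s

Resolve: vₓ = 51.00 cos 18.8° = 48.28 m/s and v_y0 = 51.00 sin 18.8° = 16.44 m/s.
Vertical motion (up positive, ground at y = 0): 4.905 t² − (16.44) t − 56.9 = 0, so t = (16.44 + √(16.44² + 2·9.81·56.9)) / 9.81 = (16.44 + 37.24) / 9.81 = 5.471 s.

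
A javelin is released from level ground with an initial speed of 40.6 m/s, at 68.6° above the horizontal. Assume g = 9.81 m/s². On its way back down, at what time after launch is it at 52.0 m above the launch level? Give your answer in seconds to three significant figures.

Horizontal component vₓ = 40.60 cos 68.6° = 14.81 m/s; vertical v_y0 = 40.60 sin 68.6° = 37.80 m/s.
Set y = v_y0 t − ½ g t² = 52.0: 4.905 t² − 37.80 t + 52.0 = 0.
t = [37.80 ± √(37.80² − 2·9.81·52.0)] / 9.81 = (37.80 ± 20.22) / 9.81, so t = 1.793 s or t = 5.914 s.
The descending-branch root is 5.914 s.

5.91 s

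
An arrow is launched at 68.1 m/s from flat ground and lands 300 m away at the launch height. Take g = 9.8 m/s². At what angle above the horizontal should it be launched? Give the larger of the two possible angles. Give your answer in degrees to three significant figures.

Level-ground range R = v₀² sin(2θ)/g ⇒ sin(2θ) = gR/v₀² = 9.80 × 300 / 68.1² = 0.6339.
2θ = 39.34° or 180° − 39.34° = 140.7°, so θ = 19.67° or 70.33°.
The larger angle is 70.33°.

70.3°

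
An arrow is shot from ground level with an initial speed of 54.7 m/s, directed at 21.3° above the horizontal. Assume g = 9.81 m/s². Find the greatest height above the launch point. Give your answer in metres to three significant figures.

20.1 m

Components: vₓ = 54.70 cos 21.3° = 50.96 m/s, v_y0 = 54.70 sin 21.3° = 19.87 m/s.
Peak height H = v_y0² / (2g) = 394.81 / 19.62 = 20.12 m.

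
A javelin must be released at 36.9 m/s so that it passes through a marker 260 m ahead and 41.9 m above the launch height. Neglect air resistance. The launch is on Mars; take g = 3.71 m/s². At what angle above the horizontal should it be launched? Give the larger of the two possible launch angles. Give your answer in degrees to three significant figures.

65.0°

Trajectory: y = x tanθ − g x² (1 + tan²θ)/(2v₀²). With x = 260, y = 41.9, v₀ = 36.9, g = 3.71:
92.10 tan²θ − 260 tanθ + (134.0) = 0.
tanθ = [260 ± √(260² − 4 × 92.10 × (134.0))] / (2 × 92.10) = (260 ± 135.1) / 184.2, giving tanθ = 0.6784 or 2.145.
θ = 34.15° or 65.00°; the larger is 65.00°.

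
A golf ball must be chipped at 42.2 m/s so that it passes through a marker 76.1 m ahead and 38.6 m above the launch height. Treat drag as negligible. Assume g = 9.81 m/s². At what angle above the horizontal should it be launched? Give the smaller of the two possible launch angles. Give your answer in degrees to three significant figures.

Trajectory: y = x tanθ − g x² (1 + tan²θ)/(2v₀²). With x = 76.1, y = 38.6, v₀ = 42.2, g = 9.81:
15.95 tan²θ − 76.1 tanθ + (54.55) = 0.
tanθ = [76.1 ± √(76.1² − 4 × 15.95 × (54.55))] / (2 × 15.95) = (76.1 ± 48.07) / 31.90, giving tanθ = 0.8787 or 3.892.
θ = 41.30° or 75.59°; the smaller is 41.30°.

41.3°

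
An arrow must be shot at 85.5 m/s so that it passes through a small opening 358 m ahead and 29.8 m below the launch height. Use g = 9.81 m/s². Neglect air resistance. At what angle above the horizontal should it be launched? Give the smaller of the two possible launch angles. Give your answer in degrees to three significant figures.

Trajectory: y = x tanθ − g x² (1 + tan²θ)/(2v₀²). With x = 358, y = −29.8, v₀ = 85.5, g = 9.81:
85.99 tan²θ − 358 tanθ + (56.19) = 0.
tanθ = [358 ± √(358² − 4 × 85.99 × (56.19))] / (2 × 85.99) = (358 ± 329.9) / 172.0, giving tanθ = 0.1634 or 4.000.
θ = 9.279° or 75.96°; the smaller is 9.279°.

9.28°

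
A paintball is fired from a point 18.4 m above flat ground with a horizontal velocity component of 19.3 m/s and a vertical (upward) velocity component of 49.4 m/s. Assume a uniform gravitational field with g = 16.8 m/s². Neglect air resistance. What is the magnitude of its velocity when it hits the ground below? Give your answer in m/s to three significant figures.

58.6 m/s

The projectile lands when y = 18.4 + (49.40) t − ½·16.8·t² = 0. Positive root: t = (49.40 + √(49.40² + 2·16.8·18.4)) / 16.8 = (49.40 + 55.30) / 16.8 = 6.232 s.
Vertical velocity at impact: v_y = v_y0 − g t = 49.40 − 16.8 × 6.232 = −55.30 m/s.
Speed: |v| = √(vₓ² + v_y²) = √(19.30² + 55.30²) = 58.58 m/s.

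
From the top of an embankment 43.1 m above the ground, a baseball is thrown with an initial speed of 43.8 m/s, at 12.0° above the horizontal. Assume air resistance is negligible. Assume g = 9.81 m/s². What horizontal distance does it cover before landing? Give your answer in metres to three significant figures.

173 m

Horizontal component vₓ = 43.80 cos 12.0° = 42.84 m/s; vertical v_y0 = 43.80 sin 12.0° = 9.107 m/s.
With up positive and y = 0 at the ground: y(t) = 43.1 + (9.107) t − 4.905 t². Setting y = 0 and taking the positive root: t = [9.107 + √(9.107² + 2·9.81·43.1)] / 9.81 = (9.107 + 30.47) / 9.81 = 4.035 s.
Horizontal distance: R = vₓ t = 42.84 × 4.035 = 172.9 m.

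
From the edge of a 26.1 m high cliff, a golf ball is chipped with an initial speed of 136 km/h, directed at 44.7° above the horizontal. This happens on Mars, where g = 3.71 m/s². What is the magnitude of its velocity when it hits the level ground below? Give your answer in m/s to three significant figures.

Convert: 136 km/h = 136/3.6 = 37.78 m/s.
Horizontal component vₓ = 37.78 cos 44.7° = 26.85 m/s; vertical v_y0 = 37.78 sin 44.7° = 26.57 m/s.
The projectile lands when y = 26.1 + (26.57) t − ½·3.71·t² = 0. Positive root: t = (26.57 + √(26.57² + 2·3.71·26.1)) / 3.71 = (26.57 + 30.00) / 3.71 = 15.25 s.
Vertical velocity at impact: v_y = v_y0 − g t = 26.57 − 3.71 × 15.25 = −30.00 m/s.
Speed: |v| = √(vₓ² + v_y²) = √(26.85² + 30.00²) = 40.26 m/s.

40.3 m/s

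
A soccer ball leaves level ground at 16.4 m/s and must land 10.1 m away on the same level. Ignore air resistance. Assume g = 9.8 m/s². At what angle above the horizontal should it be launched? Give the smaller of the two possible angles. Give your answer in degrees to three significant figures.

From R = (v₀²/g) sin 2θ: sin 2θ = 9.80 × 10.1 / 268.96 = 0.3680.
2θ = 21.59° or 180° − 21.59° = 158.4°, so θ = 10.80° or 79.20°.
The smaller angle is 10.80°.

10.8°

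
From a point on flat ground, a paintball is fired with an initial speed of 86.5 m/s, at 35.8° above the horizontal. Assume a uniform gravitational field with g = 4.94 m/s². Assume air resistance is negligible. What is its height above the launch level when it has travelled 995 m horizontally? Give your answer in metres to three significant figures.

221 m

Resolve: vₓ = 86.50 cos 35.8° = 70.16 m/s and v_y0 = 86.50 sin 35.8° = 50.60 m/s.
x = vₓ t ⇒ t = 995/70.16 = 14.18 s.
Height: y = v_y0 t − ½ g t² = 50.60 × 14.18 − 2.470 × 14.18² = 717.6 − 496.8 = 220.8 m.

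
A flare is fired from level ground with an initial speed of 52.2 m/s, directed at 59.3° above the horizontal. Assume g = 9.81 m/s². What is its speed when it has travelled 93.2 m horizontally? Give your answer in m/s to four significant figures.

Components: vₓ = 52.20 cos 59.3° = 26.65 m/s, v_y0 = 52.20 sin 59.3° = 44.88 m/s.
Time to reach x = 93.2 m: t = x/vₓ = 93.2/26.65 = 3.497 s.
Vertical velocity there: v_y = v_y0 − g t = 44.88 − 9.81 × 3.497 = 10.58 m/s.
Speed: √(vₓ² + v_y²) = √(26.65² + 10.58²) = 28.67 m/s.

28.67 m/s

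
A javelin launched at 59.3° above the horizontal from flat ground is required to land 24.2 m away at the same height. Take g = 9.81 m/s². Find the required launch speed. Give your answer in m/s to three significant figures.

16.4 m/s

On level ground R = v₀² sin 2θ / g ⇒ v₀ = √(gR / sin 2θ).
v₀ = √(9.81 × 24.2 / sin 118.6°) = √(237.4 / 0.8780) = √270.39 = 16.44 m/s.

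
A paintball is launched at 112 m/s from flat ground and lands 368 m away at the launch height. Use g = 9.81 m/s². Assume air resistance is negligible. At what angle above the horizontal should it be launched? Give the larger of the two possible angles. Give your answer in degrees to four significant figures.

81.64°

R = v₀² sin 2θ / g gives sin 2θ = gR/v₀² = 9.81·368/112² = 0.2878.
2θ = 16.73° or 180° − 16.73° = 163.3°, so θ = 8.363° or 81.64°.
The larger angle is 81.64°.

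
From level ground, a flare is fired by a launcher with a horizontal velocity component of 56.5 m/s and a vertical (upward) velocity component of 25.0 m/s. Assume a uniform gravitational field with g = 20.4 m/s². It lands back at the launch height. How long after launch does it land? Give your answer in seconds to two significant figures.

Time of flight on level ground: T = 2 v_y0 / g = 2 × 25.00 / 20.4 = 2.451 s.

2.5 s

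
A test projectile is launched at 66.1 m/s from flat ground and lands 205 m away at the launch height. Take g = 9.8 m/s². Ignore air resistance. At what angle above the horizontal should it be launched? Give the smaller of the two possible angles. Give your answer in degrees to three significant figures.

R = v₀² sin 2θ / g gives sin 2θ = gR/v₀² = 9.80·205/66.1² = 0.4598.
2θ = 27.37° or 180° − 27.37° = 152.6°, so θ = 13.69° or 76.31°.
The smaller angle is 13.69°.

13.7°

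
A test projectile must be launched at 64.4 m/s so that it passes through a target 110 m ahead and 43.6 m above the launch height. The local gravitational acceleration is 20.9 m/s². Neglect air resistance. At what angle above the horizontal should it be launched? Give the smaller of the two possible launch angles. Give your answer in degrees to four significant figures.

41.86°

Trajectory: y = x tanθ − g x² (1 + tan²θ)/(2v₀²). With x = 110, y = 43.6, v₀ = 64.4, g = 20.9:
30.49 tan²θ − 110 tanθ + (74.09) = 0.
tanθ = [110 ± √(110² − 4 × 30.49 × (74.09))] / (2 × 30.49) = (110 ± 55.36) / 60.98, giving tanθ = 0.8961 or 2.712.
θ = 41.86° or 69.76°; the smaller is 41.86°.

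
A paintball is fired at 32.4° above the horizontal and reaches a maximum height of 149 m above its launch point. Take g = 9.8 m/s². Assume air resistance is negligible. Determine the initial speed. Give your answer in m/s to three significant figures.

101 m/s

At the peak v_y = 0, so v_y0 = √(2gH) = √(2 × 9.80 × 149) = 54.04 m/s.
v_y0 = v₀ sin θ ⇒ v₀ = 54.04 / sin 32.4° = 100.9 m/s.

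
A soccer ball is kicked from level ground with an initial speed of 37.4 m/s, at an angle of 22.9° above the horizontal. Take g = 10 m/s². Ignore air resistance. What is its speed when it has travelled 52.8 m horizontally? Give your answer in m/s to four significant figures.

Resolve: vₓ = 37.40 cos 22.9° = 34.45 m/s and v_y0 = 37.40 sin 22.9° = 14.55 m/s.
x = vₓ t ⇒ t = 52.8/34.45 = 1.533 s.
Vertical velocity there: v_y = v_y0 − g t = 14.55 − 10.0 × 1.533 = −0.7723 m/s.
Speed: √(vₓ² + v_y²) = √(34.45² + 0.7723²) = 34.46 m/s.

34.46 m/s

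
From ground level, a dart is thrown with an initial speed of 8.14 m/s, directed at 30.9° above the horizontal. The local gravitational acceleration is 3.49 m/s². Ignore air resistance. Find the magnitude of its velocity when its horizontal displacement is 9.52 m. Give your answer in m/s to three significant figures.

7.01 m/s

vₓ = 8.140 cos 30.9° = 6.985 m/s; v_y0 = 8.140 sin 30.9° = 4.180 m/s.
x = vₓ t ⇒ t = 9.52/6.985 = 1.363 s.
Vertical velocity there: v_y = v_y0 − g t = 4.180 − 3.49 × 1.363 = −0.5766 m/s.
Speed: √(vₓ² + v_y²) = √(6.985² + 0.5766²) = 7.008 m/s.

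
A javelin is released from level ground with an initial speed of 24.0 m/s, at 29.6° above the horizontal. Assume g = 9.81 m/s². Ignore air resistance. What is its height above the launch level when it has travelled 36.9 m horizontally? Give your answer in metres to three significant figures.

Resolve: vₓ = 24.00 cos 29.6° = 20.87 m/s and v_y0 = 24.00 sin 29.6° = 11.85 m/s.
Time to reach x = 36.9 m: t = x/vₓ = 36.9/20.87 = 1.768 s.
Height: y = v_y0 t − ½ g t² = 11.85 × 1.768 − 4.905 × 1.768² = 20.96 − 15.34 = 5.625 m.

5.63 m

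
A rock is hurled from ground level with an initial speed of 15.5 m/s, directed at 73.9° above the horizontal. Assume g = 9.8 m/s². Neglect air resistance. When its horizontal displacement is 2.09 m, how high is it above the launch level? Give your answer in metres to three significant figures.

vₓ = 15.50 cos 73.9° = 4.298 m/s; v_y0 = 15.50 sin 73.9° = 14.89 m/s.
Time to reach x = 2.09 m: t = x/vₓ = 2.09/4.298 = 0.4862 s.
Height: y = v_y0 t − ½ g t² = 14.89 × 0.4862 − 4.900 × 0.4862² = 7.241 − 1.158 = 6.083 m.

6.08 m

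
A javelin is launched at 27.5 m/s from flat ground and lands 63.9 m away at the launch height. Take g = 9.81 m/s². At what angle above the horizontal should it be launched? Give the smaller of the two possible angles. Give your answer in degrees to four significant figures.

27.99°

From R = (v₀²/g) sin 2θ: sin 2θ = 9.81 × 63.9 / 756.25 = 0.8289.
2θ = 55.99° or 180° − 55.99° = 124.0°, so θ = 27.99° or 62.01°.
The smaller angle is 27.99°.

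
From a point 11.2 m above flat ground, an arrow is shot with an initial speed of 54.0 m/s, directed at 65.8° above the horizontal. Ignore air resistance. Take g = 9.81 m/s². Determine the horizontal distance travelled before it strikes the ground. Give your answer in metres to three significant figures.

227 m

Resolve: vₓ = 54.00 cos 65.8° = 22.14 m/s and v_y0 = 54.00 sin 65.8° = 49.25 m/s.
The projectile lands when y = 11.2 + (49.25) t − ½·9.81·t² = 0. Positive root: t = (49.25 + √(49.25² + 2·9.81·11.2)) / 9.81 = (49.25 + 51.44) / 9.81 = 10.26 s.
Horizontal distance: R = vₓ t = 22.14 × 10.26 = 227.2 m.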